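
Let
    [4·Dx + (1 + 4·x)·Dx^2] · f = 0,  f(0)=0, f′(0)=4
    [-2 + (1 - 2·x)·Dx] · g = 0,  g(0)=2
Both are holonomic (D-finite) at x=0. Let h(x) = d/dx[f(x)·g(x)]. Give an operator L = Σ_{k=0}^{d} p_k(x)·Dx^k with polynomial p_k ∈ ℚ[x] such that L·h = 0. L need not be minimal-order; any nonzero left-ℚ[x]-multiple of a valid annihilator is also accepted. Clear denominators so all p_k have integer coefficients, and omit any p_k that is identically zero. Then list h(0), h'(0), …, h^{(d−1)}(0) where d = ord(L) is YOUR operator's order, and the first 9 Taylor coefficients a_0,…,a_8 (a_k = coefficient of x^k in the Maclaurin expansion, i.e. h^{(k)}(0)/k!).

L = 32 + (-2 + 40·x)·Dx + (-1 - 2·x + 8·x^2)·Dx^2  (order 2).
h: a_k = 8, 0, 128, -512/3, 4864/3, -21504/5, 113664/5, -2768896/35, 12120064/35, …
ICs: h(0) = 8, h′(0) = 0.

f: a_k = 0, 4, -8, 64/3, -64, 1024/5, -2048/3, 16384/7, -8192, …
g: a_k = 2, 4, 8, 16, 32, 64, 128, 256, 512, …
f·g: L₀ = L_f ⊗_s L_g, ord ≤ 2·1.
Derive L from L₀ (diff closure).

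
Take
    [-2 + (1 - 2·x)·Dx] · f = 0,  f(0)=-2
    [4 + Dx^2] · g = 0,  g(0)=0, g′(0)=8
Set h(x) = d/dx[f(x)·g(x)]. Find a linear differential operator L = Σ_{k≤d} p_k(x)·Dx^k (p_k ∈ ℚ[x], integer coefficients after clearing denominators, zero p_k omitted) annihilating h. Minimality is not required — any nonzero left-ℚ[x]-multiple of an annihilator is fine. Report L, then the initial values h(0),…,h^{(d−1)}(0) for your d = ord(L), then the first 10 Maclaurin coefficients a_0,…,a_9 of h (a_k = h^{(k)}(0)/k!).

L = (-4 - 16·x + 16·x^2) + (-4 + 8·x)·Dx + (1 - 4·x + 4·x^2)·Dx^2  (order 2).
h: a_k = -16, -64, -160, -1280/3, -3232/3, -12928/5, -271424/45, -4342784/315, -9771296/315, -39085184/567, …
ICs: h(0) = -16, h′(0) = -64.

f: a_k = -2, -4, -8, -16, -32, -64, -128, -256, -512, -1024, …
g: a_k = 0, 8, 0, -16/3, 0, 16/15, 0, -32/315, 0, 16/2835, …
Sym-product of L_f,L_g gives L₀ (≤ ord 2).
h=h₀': d/dx-closure on L₀ ⇒ L.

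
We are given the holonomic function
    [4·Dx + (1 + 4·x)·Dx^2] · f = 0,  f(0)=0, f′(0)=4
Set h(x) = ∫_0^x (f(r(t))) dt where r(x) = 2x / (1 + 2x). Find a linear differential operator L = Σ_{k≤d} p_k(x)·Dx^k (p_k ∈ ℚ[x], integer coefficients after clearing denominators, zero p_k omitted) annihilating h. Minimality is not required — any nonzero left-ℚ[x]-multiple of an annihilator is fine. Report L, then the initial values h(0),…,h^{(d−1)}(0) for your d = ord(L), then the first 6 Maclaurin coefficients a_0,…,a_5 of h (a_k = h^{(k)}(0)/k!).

L = (12 + 40·x)·Dx^2 + (1 + 12·x + 20·x^2)·Dx^3  (order 3).
h: a_k = 0, 0, 4, -16, 248/3, -2496/5, …
ICs: h(0) = 0, h′(0) = 0, h′′(0) = 8.

f: a_k = 0, 4, -8, 64/3, -64, 1024/5, …
f∘r: x↦r, Dx↦Dx/r' in L_f ⇒ L₀.
Integrate: L := L₀·Dx.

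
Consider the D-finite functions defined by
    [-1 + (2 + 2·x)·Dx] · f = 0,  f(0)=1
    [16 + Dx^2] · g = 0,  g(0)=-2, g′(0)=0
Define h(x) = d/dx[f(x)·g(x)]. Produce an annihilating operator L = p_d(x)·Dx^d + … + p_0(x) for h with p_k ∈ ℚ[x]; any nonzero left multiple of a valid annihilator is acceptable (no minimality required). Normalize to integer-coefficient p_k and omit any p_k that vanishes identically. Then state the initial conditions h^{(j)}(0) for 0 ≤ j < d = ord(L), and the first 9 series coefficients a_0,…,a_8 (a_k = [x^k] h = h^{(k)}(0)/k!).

L = (4733 + 17664·x + 25216·x^2 + 16384·x^3 + 4096·x^4) + (-244 - 756·x - 768·x^2 - 256·x^3)·Dx + (268 + 1048·x + 1548·x^2 + 1024·x^3 + 256·x^4)·Dx^2  (order 2).
h: a_k = -1, 65/2, 189/8, -4465/48, -18665/384, 310129/3840, 1535653/46080, -21374753/645120, -13022409/1146880, …
ICs: h(0) = -1, h′(0) = 65/2.

f: a_k = 1, 1/2, -1/8, 1/16, -5/128, 7/256, -21/1024, 33/2048, -429/32768, …
g: a_k = -2, 0, 16, 0, -64/3, 0, 512/45, 0, -1024/315, …
h₀=f·g: eliminate ⇒ L₀, order ≤ 1·2.
Differentiate: ansatz ord ≤ ord L₀ ⇒ L.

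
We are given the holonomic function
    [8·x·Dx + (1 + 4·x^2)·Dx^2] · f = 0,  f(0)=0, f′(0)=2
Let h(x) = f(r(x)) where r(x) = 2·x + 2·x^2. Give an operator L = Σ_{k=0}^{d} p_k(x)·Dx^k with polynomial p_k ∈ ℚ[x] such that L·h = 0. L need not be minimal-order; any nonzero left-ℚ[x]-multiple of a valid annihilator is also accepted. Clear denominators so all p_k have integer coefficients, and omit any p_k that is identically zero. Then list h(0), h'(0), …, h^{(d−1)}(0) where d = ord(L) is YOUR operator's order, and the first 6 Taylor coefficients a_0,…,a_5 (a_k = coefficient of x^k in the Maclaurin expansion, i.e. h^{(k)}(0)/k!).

f: a_k = 0, 2, 0, -8/3, 0, 32/5, …
Substitute x→r, Dx→(1/r')Dx; clear ⇒ L₀.
L = (-2 + 32·x + 128·x^2 + 192·x^3 + 96·x^4)·Dx + (1 + 2·x + 16·x^2 + 64·x^3 + 80·x^4 + 32·x^5)·Dx^2  (order 2).
h: a_k = 0, 4, 4, -64/3, -64, 704/5, …
ICs: h(0) = 0, h′(0) = 4.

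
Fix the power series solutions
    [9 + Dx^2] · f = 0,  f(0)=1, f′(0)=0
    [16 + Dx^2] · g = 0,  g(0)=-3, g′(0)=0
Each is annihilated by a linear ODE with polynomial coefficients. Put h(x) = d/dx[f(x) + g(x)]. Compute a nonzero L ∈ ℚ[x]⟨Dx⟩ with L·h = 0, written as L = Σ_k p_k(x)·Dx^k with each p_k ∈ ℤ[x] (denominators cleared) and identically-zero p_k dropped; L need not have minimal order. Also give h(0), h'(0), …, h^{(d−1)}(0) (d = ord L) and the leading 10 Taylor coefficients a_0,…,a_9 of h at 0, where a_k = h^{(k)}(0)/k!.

f: a_k = 1, 0, -9/2, 0, 27/8, 0, -81/80, 0, 729/4480, 0, …
g: a_k = -3, 0, 24, 0, -32, 0, 256/15, 0, -512/105, 0, …
f+g: L₀ = lclm(L_f,L_g), ord ≤ 2+2.
h=h₀': d/dx-closure on L₀ ⇒ L.
L = 144 + 25·Dx^2 + Dx^4  (order 4).
h: a_k = 0, 39, 0, -229/2, 0, 3853/40, 0, -63349/1680, 0, 1028893/120960, …
ICs: h(0) = 0, h′(0) = 39, h′′(0) = 0, h′′′(0) = -687.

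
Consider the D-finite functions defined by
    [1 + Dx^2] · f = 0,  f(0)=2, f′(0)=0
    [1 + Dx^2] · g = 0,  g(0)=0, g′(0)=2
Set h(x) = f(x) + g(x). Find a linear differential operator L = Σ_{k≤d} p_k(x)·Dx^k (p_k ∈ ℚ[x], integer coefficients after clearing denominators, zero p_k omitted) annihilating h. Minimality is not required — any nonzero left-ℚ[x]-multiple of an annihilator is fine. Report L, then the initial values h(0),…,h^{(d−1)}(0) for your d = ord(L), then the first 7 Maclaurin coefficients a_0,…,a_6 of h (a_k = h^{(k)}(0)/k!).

L = 1 + Dx^2  (order 2).
h: a_k = 2, 2, -1, -1/3, 1/12, 1/60, -1/360, …
ICs: h(0) = 2, h′(0) = 2.

f: a_k = 2, 0, -1, 0, 1/12, 0, -1/360, …
g: a_k = 0, 2, 0, -1/3, 0, 1/60, 0, …
L₀ := lclm(L_f,L_g); ord L₀ ≤ 2+2.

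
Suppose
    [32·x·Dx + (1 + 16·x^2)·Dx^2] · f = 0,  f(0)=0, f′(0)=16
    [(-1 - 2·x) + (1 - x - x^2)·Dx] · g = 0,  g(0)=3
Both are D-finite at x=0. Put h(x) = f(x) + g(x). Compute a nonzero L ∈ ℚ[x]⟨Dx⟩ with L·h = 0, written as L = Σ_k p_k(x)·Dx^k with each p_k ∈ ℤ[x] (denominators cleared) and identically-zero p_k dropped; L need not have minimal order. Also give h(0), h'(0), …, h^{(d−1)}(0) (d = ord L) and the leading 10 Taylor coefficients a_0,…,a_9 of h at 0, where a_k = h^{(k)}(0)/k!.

f: a_k = 0, 16, 0, -256/3, 0, 4096/5, 0, -65536/7, 0, 1048576/9, …
g: a_k = 3, 3, 6, 9, 15, 24, 39, 63, 102, 165, …
Weyl lclm of L_f,L_g ⇒ L₀ (ord ≤ 3).
L = (64 - 256·x - 3904·x^2 - 6912·x^3 - 9696·x^4 - 1536·x^6)·Dx + (-25 - 24·x + 542·x^2 - 780·x^3 - 6800·x^4 - 6560·x^5 - 768·x^6 - 1536·x^7)·Dx^2 + (2 + 17·x + 62·x^2 + 202·x^3 + 445·x^4 - 1136·x^5 - 576·x^6 - 256·x^7 - 256·x^8)·Dx^3  (order 3).
h: a_k = 3, 19, 6, -229/3, 15, 4216/5, 39, -65095/7, 102, 1050061/9, …
ICs: h(0) = 3, h′(0) = 19, h′′(0) = 12.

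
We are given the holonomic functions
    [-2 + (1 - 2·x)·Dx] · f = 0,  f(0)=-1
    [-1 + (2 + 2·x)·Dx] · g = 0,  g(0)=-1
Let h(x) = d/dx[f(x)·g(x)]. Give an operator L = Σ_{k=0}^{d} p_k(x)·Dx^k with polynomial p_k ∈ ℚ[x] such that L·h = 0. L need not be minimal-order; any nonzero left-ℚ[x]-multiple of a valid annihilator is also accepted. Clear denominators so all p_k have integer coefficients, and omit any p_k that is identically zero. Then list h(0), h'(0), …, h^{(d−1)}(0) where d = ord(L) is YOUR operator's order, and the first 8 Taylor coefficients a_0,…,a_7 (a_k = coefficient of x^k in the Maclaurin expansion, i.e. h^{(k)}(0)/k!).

f: a_k = -1, -2, -4, -8, -16, -32, -64, -128, …
g: a_k = -1, -1/2, 1/8, -1/16, 5/128, -7/256, 21/1024, -33/2048, …
f·g: L₀ = L_f ⊗_s L_g, ord ≤ 1·1.
h=h₀': d/dx-closure on L₀ ⇒ L.
L = (39 + 60·x + 12·x^2) + (-10 + 6·x + 24·x^2 + 8·x^3)·Dx  (order 1).
h: a_k = 5/2, 39/4, 471/16, 2507/32, 50175/256, 240777/512, 2247483/2048, 10273779/4096, …
ICs: h(0) = 5/2.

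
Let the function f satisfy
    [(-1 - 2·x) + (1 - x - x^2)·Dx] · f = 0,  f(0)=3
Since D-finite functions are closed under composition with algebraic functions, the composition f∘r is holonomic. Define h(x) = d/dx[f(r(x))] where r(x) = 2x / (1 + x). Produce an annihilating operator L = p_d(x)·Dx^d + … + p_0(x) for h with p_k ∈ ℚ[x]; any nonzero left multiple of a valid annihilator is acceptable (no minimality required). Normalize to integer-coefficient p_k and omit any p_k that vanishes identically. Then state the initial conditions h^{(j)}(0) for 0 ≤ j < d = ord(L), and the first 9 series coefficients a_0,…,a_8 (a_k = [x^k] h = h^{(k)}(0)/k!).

L = (6 + 30·x + 90·x^2 + 50·x^3) + (-1 - 6·x + 30·x^3 + 25·x^4)·Dx  (order 1).
h: a_k = 6, 36, 90, 360, 750, 2700, 5250, 18000, 33750, …
ICs: h(0) = 6.

f: a_k = 3, 3, 6, 9, 15, 24, 39, 63, 102, …
L₀ from L_f via x↦r, Dx↦r'^{-1}Dx.
Differentiate: ansatz ord ≤ ord L₀ ⇒ L.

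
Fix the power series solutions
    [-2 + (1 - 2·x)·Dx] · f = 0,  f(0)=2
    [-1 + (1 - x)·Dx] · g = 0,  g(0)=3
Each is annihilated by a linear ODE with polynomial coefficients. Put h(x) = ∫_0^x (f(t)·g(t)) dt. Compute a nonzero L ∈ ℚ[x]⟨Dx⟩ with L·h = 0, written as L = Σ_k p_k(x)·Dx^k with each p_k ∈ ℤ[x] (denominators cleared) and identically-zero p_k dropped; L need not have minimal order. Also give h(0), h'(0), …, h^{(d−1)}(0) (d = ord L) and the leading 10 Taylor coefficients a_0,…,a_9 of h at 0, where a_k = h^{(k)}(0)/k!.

L = (-3 + 4·x)·Dx + (1 - 3·x + 2·x^2)·Dx^2  (order 2).
h: a_k = 0, 6, 9, 14, 45/2, 186/5, 63, 762/7, 765/4, 1022/3, …
ICs: h(0) = 0, h′(0) = 6.

f: a_k = 2, 4, 8, 16, 32, 64, 128, 256, 512, 1024, …
g: a_k = 3, 3, 3, 3, 3, 3, 3, 3, 3, 3, …
L₀ := L_f ⊗_s L_g (sym. prod.), ord ≤ 1.
∫: right-multiply L₀ by Dx.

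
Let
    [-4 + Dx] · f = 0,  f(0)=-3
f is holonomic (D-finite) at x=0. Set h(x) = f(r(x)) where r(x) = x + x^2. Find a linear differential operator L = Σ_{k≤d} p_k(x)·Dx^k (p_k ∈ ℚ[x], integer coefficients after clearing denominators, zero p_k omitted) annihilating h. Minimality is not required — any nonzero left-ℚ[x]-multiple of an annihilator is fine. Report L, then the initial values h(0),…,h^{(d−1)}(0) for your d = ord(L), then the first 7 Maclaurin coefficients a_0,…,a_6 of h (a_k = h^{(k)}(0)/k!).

L = (-4 - 8·x) + Dx  (order 1).
h: a_k = -3, -12, -36, -80, -152, -1248/5, -5536/15, …
ICs: h(0) = -3.

f: a_k = -3, -12, -24, -32, -32, -128/5, -256/15, …
Substitute x→r, Dx→(1/r')Dx; clear ⇒ L₀.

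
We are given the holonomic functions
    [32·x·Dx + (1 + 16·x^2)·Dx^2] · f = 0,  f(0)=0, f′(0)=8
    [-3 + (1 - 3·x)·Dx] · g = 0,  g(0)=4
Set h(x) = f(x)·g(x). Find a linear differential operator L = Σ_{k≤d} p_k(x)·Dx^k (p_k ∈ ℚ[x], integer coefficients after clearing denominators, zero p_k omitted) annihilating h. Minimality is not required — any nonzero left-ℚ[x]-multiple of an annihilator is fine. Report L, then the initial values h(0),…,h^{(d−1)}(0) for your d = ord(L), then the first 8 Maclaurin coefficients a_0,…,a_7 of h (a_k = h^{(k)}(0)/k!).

L = 96·x + (6 - 32·x + 192·x^2)·Dx + (-1 + 3·x - 16·x^2 + 48·x^3)·Dx^2  (order 2).
h: a_k = 0, 32, 96, 352/3, 352, 13472/5, 40416/5, 193376/35, …
ICs: h(0) = 0, h′(0) = 32.

f: a_k = 0, 8, 0, -128/3, 0, 2048/5, 0, -32768/7, …
g: a_k = 4, 12, 36, 108, 324, 972, 2916, 8748, …
f·g: L₀ = L_f ⊗_s L_g, ord ≤ 2·1.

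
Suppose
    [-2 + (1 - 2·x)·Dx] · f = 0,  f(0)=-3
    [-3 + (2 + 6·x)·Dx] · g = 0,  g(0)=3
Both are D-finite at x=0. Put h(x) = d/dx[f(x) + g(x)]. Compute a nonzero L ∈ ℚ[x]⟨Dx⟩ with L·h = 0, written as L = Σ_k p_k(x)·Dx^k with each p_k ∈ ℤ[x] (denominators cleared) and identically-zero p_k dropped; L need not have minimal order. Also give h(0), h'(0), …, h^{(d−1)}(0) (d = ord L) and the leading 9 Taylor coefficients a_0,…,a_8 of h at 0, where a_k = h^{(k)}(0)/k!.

f: a_k = -3, -6, -12, -24, -48, -96, -192, -384, -768, …
g: a_k = 3, 9/2, -27/8, 81/16, -1215/128, 5103/256, -45927/1024, 216513/2048, -8444007/32768, …
L₀ := lclm(L_f,L_g); ord L₀ ≤ 1+1.
Derive L from L₀ (diff closure).
L = (-252 - 216·x) + (-69 - 684·x - 756·x^2)·Dx + (22 + 58·x - 96·x^2 - 216·x^3)·Dx^2  (order 2).
h: a_k = -3/2, -123/4, -909/16, -7359/32, -97365/256, -727605/512, -3989433/2048, -33609831/4096, -525989349/65536, …
ICs: h(0) = -3/2, h′(0) = -123/4.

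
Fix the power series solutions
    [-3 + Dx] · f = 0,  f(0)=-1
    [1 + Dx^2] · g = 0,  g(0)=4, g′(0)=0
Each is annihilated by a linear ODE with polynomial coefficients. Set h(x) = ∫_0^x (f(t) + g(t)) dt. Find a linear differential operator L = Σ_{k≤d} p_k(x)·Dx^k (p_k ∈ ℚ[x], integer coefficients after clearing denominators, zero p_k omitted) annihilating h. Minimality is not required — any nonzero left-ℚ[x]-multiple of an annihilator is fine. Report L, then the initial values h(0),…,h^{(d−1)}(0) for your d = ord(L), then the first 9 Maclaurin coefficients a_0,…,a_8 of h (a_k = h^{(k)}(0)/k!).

L = -3·Dx + Dx^2 - 3·Dx^3 + Dx^4  (order 4).
h: a_k = 0, 3, -3/2, -13/6, -9/8, -77/120, -27/80, -733/5040, -243/4480, …
ICs: h(0) = 0, h′(0) = 3, h′′(0) = -3, h′′′(0) = -13.

f: a_k = -1, -3, -9/2, -9/2, -27/8, -81/40, -81/80, -243/560, -729/4480, …
g: a_k = 4, 0, -2, 0, 1/6, 0, -1/180, 0, 1/10080, …
f+g: L₀ = lclm(L_f,L_g), ord ≤ 1+2.
∫: right-multiply L₀ by Dx.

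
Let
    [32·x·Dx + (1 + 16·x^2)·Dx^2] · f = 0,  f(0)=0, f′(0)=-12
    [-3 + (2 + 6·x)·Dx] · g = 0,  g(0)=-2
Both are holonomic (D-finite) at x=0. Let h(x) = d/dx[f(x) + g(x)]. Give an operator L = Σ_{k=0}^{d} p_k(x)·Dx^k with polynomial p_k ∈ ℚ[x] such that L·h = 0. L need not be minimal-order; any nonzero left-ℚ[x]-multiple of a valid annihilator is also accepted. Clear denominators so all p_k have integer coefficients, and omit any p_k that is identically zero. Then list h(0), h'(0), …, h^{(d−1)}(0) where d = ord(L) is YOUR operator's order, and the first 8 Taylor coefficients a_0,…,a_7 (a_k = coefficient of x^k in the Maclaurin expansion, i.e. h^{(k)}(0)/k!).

L = (-192 - 1440·x + 9216·x^2 + 13824·x^3) + (-155 - 768·x + 4128·x^2 + 36864·x^3 + 48384·x^4)·Dx + (-6 + 110·x + 576·x^2 + 2624·x^3 + 10752·x^4 + 13824·x^5)·Dx^2  (order 2).
h: a_k = -15, 9/2, 1455/8, 405/16, -401721/128, 45927/256, 49826451/1024, 2814669/2048, …
ICs: h(0) = -15, h′(0) = 9/2.

f: a_k = 0, -12, 0, 64, 0, -3072/5, 0, 49152/7, …
g: a_k = -2, -3, 9/4, -27/8, 405/64, -1701/128, 15309/512, -72171/1024, …
f+g: L₀ = lclm(L_f,L_g), ord ≤ 2+1.
Derive L from L₀ (diff closure).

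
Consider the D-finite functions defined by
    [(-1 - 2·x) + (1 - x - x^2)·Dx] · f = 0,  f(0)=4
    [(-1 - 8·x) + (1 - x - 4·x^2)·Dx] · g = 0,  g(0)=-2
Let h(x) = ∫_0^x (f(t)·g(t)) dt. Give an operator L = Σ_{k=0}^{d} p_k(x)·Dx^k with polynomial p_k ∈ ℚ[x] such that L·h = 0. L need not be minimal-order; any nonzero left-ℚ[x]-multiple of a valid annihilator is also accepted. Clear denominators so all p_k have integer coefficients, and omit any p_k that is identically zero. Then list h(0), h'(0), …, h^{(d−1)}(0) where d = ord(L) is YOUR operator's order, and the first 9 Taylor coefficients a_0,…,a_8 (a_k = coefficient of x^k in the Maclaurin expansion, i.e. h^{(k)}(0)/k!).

f: a_k = 4, 4, 8, 12, 20, 32, 52, 84, 136, …
g: a_k = -2, -2, -10, -18, -58, -130, -362, -882, -2330, …
h₀=f·g: eliminate ⇒ L₀, order ≤ 1·1.
Integrate: L := L₀·Dx.
L = (-2 - 8·x + 15·x^2 + 16·x^3)·Dx + (1 - 2·x - 4·x^2 + 5·x^3 + 4·x^4)·Dx^2  (order 2).
h: a_k = 0, -8, -8, -64/3, -38, -448/5, -560/3, -3016/7, -958, …
ICs: h(0) = 0, h′(0) = -8.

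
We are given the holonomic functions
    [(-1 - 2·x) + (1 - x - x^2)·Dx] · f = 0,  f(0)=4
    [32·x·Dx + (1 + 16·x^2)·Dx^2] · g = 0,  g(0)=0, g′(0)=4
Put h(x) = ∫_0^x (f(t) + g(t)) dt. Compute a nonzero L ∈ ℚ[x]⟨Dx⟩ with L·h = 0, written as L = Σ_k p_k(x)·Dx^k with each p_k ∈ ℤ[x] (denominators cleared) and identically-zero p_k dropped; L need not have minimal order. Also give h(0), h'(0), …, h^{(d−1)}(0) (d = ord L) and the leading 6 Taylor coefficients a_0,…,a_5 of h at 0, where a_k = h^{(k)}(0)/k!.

L = (-64 + 256·x + 3904·x^2 + 6912·x^3 + 9696·x^4 + 1536·x^6)·Dx^2 + (25 + 24·x - 542·x^2 + 780·x^3 + 6800·x^4 + 6560·x^5 + 768·x^6 + 1536·x^7)·Dx^3 + (-2 - 17·x - 62·x^2 - 202·x^3 - 445·x^4 + 1136·x^5 + 576·x^6 + 256·x^7 + 256·x^8)·Dx^4  (order 4).
h: a_k = 0, 4, 4, 8/3, -7/3, 4, …
ICs: h(0) = 0, h′(0) = 4, h′′(0) = 8, h′′′(0) = 16.

f: a_k = 4, 4, 8, 12, 20, 32, …
g: a_k = 0, 4, 0, -64/3, 0, 1024/5, …
f+g: L₀ = lclm(L_f,L_g), ord ≤ 1+2.
h=∫h₀ ⇒ L = L₀·Dx.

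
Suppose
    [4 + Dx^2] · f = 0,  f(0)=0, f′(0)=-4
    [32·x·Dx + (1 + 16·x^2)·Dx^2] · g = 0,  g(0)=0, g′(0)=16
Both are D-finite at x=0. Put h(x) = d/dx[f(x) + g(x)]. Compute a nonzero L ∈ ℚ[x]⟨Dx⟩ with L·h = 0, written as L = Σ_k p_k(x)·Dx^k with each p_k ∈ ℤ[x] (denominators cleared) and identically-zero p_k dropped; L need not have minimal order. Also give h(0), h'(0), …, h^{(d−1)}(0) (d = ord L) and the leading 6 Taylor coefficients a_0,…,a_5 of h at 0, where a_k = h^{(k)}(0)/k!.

L = (-6016·x + 102400·x^3 + 32768·x^5) + (-28 + 1216·x^2 + 27648·x^4 + 16384·x^6)·Dx + (-1504·x + 25600·x^3 + 8192·x^5)·Dx^2 + (-7 + 304·x^2 + 6912·x^4 + 4096·x^6)·Dx^3  (order 3).
h: a_k = 12, 0, -248, 0, 12280/3, 0, …
ICs: h(0) = 12, h′(0) = 0, h′′(0) = -496.

f: a_k = 0, -4, 0, 8/3, 0, -8/15, …
g: a_k = 0, 16, 0, -256/3, 0, 4096/5, …
Sum ⇒ L₀ = lclm(L_f,L_g) in ℚ(x)⟨Dx⟩.
Differentiate: ansatz ord ≤ ord L₀ ⇒ L.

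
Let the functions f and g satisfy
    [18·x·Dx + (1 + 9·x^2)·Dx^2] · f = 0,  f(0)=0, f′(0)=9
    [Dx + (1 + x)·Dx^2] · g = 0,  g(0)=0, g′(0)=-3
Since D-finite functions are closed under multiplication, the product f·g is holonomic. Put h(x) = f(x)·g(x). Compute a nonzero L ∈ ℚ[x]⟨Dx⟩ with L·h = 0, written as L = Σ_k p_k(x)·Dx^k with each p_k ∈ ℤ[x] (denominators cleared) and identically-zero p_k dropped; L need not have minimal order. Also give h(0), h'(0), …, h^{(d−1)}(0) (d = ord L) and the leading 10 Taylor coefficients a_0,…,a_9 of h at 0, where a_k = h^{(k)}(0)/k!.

L = (1368 + 2700·x + 37584·x^2 + 95580·x^3 + 87480·x^4 + 37908·x^5 + 26244·x^7)·Dx + (1298 + 9180·x + 54612·x^2 + 194724·x^3 + 324000·x^4 + 271188·x^5 + 102060·x^6 + 78732·x^7 + 91854·x^8)·Dx^2 + (76 + 2848·x + 12096·x^2 + 43992·x^3 + 117288·x^4 + 173016·x^5 + 139968·x^6 + 75816·x^7 + 78732·x^8 + 52488·x^9)·Dx^3 + (37 + 146·x + 901·x^2 + 2808·x^3 + 7362·x^4 + 15228·x^5 + 21546·x^6 + 17496·x^7 + 12393·x^8 + 13122·x^9 + 6561·x^10)·Dx^4  (order 4).
h: a_k = 0, 0, -27, 27/2, 72, -135/4, -2079/5, 4059/20, 13392/5, -365877/280, …
ICs: h(0) = 0, h′(0) = 0, h′′(0) = -54, h′′′(0) = 81.

f: a_k = 0, 9, 0, -27, 0, 729/5, 0, -6561/7, 0, 6561, …
g: a_k = 0, -3, 3/2, -1, 3/4, -3/5, 1/2, -3/7, 3/8, -1/3, …
Product ⇒ symmetric product L₀, ord ≤ 4.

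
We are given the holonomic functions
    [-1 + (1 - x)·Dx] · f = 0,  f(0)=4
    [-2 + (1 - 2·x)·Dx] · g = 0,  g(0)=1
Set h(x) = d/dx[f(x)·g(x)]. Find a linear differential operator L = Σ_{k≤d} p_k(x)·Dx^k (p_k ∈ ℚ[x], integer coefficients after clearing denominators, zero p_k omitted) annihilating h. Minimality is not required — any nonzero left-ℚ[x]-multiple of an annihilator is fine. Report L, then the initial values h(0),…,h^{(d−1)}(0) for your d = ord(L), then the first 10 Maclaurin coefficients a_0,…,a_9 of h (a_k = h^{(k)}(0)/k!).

L = (14 - 36·x + 24·x^2) + (-3 + 13·x - 18·x^2 + 8·x^3)·Dx  (order 1).
h: a_k = 12, 56, 180, 496, 1260, 3048, 7140, 16352, 36828, 81880, …
ICs: h(0) = 12.

f: a_k = 4, 4, 4, 4, 4, 4, 4, 4, 4, 4, …
g: a_k = 1, 2, 4, 8, 16, 32, 64, 128, 256, 512, …
Sym-product of L_f,L_g gives L₀ (≤ ord 1).
Differentiate: ansatz ord ≤ ord L₀ ⇒ L.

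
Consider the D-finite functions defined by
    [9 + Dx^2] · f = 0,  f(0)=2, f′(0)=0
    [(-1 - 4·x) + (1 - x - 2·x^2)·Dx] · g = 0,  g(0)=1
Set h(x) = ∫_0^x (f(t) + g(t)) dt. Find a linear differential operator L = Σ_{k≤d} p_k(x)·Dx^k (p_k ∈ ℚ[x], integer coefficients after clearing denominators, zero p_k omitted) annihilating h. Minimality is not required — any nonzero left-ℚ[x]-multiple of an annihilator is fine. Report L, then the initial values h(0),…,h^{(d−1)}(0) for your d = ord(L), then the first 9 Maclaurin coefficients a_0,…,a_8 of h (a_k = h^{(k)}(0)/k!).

L = (-117 - 486·x - 135·x^2 - 360·x^3 - 540·x^4 - 432·x^5)·Dx + (45 - 63·x - 81·x^2 + 153·x^3 + 18·x^4 - 324·x^5 - 216·x^6)·Dx^2 + (-13 - 54·x - 15·x^2 - 40·x^3 - 60·x^4 - 48·x^5)·Dx^3 + (5 - 7·x - 9·x^2 + 17·x^3 + 2·x^4 - 36·x^5 - 24·x^6)·Dx^4  (order 4).
h: a_k = 0, 3, 1/2, -2, 5/4, 71/20, 7/2, 1639/280, 85/8, …
ICs: h(0) = 0, h′(0) = 3, h′′(0) = 1, h′′′(0) = -12.

f: a_k = 2, 0, -9, 0, 27/4, 0, -81/40, 0, 729/2240, …
g: a_k = 1, 1, 3, 5, 11, 21, 43, 85, 171, …
Weyl lclm of L_f,L_g ⇒ L₀ (ord ≤ 3).
h=∫₀ˣh₀: take L = L₀·Dx.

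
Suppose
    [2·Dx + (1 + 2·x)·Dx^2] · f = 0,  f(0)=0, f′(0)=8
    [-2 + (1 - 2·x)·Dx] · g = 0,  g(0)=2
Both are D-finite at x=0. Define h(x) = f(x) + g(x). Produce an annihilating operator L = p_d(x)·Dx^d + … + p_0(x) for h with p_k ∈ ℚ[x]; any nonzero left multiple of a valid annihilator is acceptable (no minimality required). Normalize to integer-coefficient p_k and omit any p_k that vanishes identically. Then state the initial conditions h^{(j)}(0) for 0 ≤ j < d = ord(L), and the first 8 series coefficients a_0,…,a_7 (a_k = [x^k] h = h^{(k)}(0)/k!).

f: a_k = 0, 8, -8, 32/3, -16, 128/5, -128/3, 512/7, …
g: a_k = 2, 4, 8, 16, 32, 64, 128, 256, …
Sum ⇒ L₀ = lclm(L_f,L_g) in ℚ(x)⟨Dx⟩.
L = (-40 - 16·x)·Dx + (-8 - 64·x - 32·x^2)·Dx^2 + (3 + 2·x - 12·x^2 - 8·x^3)·Dx^3  (order 3).
h: a_k = 2, 12, 0, 80/3, 16, 448/5, 256/3, 2304/7, …
ICs: h(0) = 2, h′(0) = 12, h′′(0) = 0.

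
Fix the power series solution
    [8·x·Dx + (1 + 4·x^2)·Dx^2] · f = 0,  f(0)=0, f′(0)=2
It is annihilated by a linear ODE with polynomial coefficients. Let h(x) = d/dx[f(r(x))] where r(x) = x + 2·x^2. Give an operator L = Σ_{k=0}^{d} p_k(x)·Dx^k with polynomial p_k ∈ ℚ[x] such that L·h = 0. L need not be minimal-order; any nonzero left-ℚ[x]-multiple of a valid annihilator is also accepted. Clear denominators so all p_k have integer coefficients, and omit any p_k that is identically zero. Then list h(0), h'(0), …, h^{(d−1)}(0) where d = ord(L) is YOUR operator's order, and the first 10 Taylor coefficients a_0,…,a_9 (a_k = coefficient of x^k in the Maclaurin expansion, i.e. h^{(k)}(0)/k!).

L = (-4 + 8·x + 64·x^2 + 192·x^3 + 192·x^4) + (1 + 4·x + 4·x^2 + 32·x^3 + 80·x^4 + 64·x^5)·Dx  (order 1).
h: a_k = 2, 8, -8, -64, -128, 256, 1664, 2048, -8704, -38912, …
ICs: h(0) = 2.

f: a_k = 0, 2, 0, -8/3, 0, 32/5, 0, -128/7, 0, 512/9, …
f∘r: x↦r, Dx↦Dx/r' in L_f ⇒ L₀.
h₀' ⇒ L via d/dx closure of L₀.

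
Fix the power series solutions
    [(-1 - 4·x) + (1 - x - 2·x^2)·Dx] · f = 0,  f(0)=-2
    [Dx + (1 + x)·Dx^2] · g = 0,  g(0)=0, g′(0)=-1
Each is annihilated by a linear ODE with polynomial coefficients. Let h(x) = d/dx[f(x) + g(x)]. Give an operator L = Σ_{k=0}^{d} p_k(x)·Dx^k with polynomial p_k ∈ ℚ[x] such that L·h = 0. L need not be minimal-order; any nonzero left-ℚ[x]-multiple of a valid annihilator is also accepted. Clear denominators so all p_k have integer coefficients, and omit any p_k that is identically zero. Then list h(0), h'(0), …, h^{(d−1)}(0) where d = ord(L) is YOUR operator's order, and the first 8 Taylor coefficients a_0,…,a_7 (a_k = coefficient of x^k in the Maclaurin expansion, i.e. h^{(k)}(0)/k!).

L = (42 + 144·x + 144·x^2 + 96·x^3) + (28 + 172·x + 312·x^2 + 328·x^3 + 160·x^4)·Dx + (-7 - 14·x + 5·x^2 + 56·x^3 + 76·x^4 + 32·x^5)·Dx^2  (order 2).
h: a_k = -3, -11, -31, -87, -211, -515, -1191, -2735, …
ICs: h(0) = -3, h′(0) = -11.

f: a_k = -2, -2, -6, -10, -22, -42, -86, -170, …
g: a_k = 0, -1, 1/2, -1/3, 1/4, -1/5, 1/6, -1/7, …
f+g: L₀ = lclm(L_f,L_g), ord ≤ 1+2.
Derive L from L₀ (diff closure).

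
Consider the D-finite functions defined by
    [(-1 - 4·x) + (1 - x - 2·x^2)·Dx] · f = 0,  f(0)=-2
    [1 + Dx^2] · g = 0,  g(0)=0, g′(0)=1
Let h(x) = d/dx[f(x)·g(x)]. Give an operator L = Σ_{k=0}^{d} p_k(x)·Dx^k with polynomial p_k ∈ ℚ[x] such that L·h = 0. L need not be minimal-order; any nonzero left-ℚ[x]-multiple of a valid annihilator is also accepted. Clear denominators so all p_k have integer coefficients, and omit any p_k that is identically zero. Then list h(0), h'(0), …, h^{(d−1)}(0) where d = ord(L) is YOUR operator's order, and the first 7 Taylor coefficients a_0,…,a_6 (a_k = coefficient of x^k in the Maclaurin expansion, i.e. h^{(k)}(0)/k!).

f: a_k = -2, -2, -6, -10, -22, -42, -86, …
g: a_k = 0, 1, 0, -1/6, 0, 1/120, 0, …
Product ⇒ symmetric product L₀, ord ≤ 2.
Derive L from L₀ (diff closure).
L = (31 - 2·x - 3·x^2 + 4·x^3 + 4·x^4) + (10 + 42·x + 12·x^2 + 16·x^3)·Dx + (-3 + 2·x + 5·x^2 + 4·x^3 + 4·x^4)·Dx^2  (order 2).
h: a_k = -2, -4, -17, -116/3, -1261/12, -2421/10, -41521/72, …
ICs: h(0) = -2, h′(0) = -4.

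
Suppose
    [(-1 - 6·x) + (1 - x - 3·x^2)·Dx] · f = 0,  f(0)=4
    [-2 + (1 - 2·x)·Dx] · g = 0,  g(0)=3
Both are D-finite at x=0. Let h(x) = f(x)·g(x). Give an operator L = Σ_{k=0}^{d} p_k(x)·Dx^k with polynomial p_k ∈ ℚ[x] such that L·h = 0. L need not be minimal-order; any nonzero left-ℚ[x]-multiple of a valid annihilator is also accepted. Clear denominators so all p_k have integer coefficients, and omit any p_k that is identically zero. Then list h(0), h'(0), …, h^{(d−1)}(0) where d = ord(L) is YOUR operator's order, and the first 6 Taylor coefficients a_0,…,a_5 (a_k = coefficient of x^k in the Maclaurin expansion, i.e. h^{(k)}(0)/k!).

f: a_k = 4, 4, 16, 28, 76, 160, …
g: a_k = 3, 6, 12, 24, 48, 96, …
h₀=f·g: eliminate ⇒ L₀, order ≤ 1·1.
L = (-3 - 2·x + 18·x^2) + (1 - 3·x - x^2 + 6·x^3)·Dx  (order 1).
h: a_k = 12, 36, 120, 324, 876, 2232, …
ICs: h(0) = 12.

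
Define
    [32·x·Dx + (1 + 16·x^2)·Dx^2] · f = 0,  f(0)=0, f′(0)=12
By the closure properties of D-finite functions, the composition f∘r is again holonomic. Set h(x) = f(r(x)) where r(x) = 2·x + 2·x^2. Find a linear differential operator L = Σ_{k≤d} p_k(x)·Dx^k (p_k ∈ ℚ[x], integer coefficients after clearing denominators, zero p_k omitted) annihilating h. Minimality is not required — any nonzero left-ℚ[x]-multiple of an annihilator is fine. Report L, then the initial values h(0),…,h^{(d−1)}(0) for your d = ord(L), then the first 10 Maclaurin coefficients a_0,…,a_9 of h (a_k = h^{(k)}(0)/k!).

L = (-2 + 128·x + 512·x^2 + 768·x^3 + 384·x^4)·Dx + (1 + 2·x + 64·x^2 + 256·x^3 + 320·x^4 + 128·x^5)·Dx^2  (order 2).
h: a_k = 0, 24, 24, -512, -1536, 90624/5, 97792, -4915200/7, -6094848, 77889536/3, …
ICs: h(0) = 0, h′(0) = 24.

f: a_k = 0, 12, 0, -64, 0, 3072/5, 0, -49152/7, 0, 262144/3, …
f∘r: x↦r, Dx↦Dx/r' in L_f ⇒ L₀.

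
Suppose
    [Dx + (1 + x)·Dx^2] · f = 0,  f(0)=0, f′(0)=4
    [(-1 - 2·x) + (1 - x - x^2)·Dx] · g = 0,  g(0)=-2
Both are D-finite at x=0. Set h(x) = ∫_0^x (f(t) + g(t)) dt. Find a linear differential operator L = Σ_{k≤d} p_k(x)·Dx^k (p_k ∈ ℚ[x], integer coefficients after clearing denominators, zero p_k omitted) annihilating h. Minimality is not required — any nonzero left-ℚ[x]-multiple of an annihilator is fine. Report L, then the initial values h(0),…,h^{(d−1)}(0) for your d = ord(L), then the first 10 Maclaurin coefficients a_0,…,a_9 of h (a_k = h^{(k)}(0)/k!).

L = (-26 - 70·x - 76·x^2 - 36·x^3 - 12·x^4)·Dx^2 + (-16 - 84·x - 160·x^2 - 144·x^3 - 74·x^4 - 20·x^5)·Dx^3 + (5 + 11·x - x^2 - 23·x^3 - 29·x^4 - 17·x^5 - 4·x^6)·Dx^4  (order 4).
h: a_k = 0, -2, 1, -2, -7/6, -11/5, -38/15, -80/21, -145/28, -137/18, …
ICs: h(0) = 0, h′(0) = -2, h′′(0) = 2, h′′′(0) = -12.

f: a_k = 0, 4, -2, 4/3, -1, 4/5, -2/3, 4/7, -1/2, 4/9, …
g: a_k = -2, -2, -4, -6, -10, -16, -26, -42, -68, -110, …
Weyl lclm of L_f,L_g ⇒ L₀ (ord ≤ 3).
h=∫₀ˣh₀: take L = L₀·Dx.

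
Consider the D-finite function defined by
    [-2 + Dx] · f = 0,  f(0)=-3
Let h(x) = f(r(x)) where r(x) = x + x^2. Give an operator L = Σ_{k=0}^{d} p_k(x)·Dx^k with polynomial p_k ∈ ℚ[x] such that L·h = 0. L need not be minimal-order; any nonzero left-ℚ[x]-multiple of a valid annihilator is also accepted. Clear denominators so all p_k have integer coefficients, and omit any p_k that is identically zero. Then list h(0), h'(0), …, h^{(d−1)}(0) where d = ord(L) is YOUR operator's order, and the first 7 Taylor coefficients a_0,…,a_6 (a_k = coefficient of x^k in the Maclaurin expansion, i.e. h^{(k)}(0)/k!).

f: a_k = -3, -6, -6, -4, -2, -4/5, -4/15, …
f∘r: x↦r, Dx↦Dx/r' in L_f ⇒ L₀.
L = (-2 - 4·x) + Dx  (order 1).
h: a_k = -3, -6, -12, -16, -20, -104/5, -304/15, …
ICs: h(0) = -3.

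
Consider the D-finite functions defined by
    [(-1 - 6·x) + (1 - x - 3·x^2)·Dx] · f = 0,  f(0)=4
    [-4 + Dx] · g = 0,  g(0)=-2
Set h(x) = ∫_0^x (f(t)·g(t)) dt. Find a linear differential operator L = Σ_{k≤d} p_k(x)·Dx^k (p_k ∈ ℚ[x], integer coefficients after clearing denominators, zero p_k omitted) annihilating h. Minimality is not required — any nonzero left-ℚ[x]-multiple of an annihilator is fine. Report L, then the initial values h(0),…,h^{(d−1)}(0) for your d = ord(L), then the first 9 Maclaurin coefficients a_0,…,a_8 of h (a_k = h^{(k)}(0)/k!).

f: a_k = 4, 4, 16, 28, 76, 160, 388, 868, 2032, …
g: a_k = -2, -8, -16, -64/3, -64/3, -256/15, -512/45, -2048/315, -1024/315, …
f·g: L₀ = L_f ⊗_s L_g, ord ≤ 1·1.
h=∫₀ˣh₀: take L = L₀·Dx.
L = (5 + 2·x - 12·x^2)·Dx + (-1 + x + 3·x^2)·Dx^2  (order 2).
h: a_k = 0, -8, -20, -128/3, -250/3, -2408/15, -14032/45, -5560/9, -392303/315, …
ICs: h(0) = 0, h′(0) = -8.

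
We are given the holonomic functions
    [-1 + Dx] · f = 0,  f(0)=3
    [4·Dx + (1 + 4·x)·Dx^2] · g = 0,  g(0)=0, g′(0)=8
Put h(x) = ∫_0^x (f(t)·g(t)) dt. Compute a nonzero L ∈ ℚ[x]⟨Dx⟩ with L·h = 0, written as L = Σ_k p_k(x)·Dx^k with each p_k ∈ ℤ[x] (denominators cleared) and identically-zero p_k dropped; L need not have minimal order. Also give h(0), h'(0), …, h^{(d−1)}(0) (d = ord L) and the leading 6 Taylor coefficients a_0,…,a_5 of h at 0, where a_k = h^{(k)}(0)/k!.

f: a_k = 3, 3, 3/2, 1/2, 1/8, 1/40, …
g: a_k = 0, 8, -16, 128/3, -128, 2048/5, …
Sym-product of L_f,L_g gives L₀ (≤ ord 2).
h=∫h₀ ⇒ L = L₀·Dx.
L = (-3 + 4·x)·Dx + (2 - 8·x)·Dx^2 + (1 + 4·x)·Dx^3  (order 3).
h: a_k = 0, 0, 12, -8, 23, -276/5, …
ICs: h(0) = 0, h′(0) = 0, h′′(0) = 24.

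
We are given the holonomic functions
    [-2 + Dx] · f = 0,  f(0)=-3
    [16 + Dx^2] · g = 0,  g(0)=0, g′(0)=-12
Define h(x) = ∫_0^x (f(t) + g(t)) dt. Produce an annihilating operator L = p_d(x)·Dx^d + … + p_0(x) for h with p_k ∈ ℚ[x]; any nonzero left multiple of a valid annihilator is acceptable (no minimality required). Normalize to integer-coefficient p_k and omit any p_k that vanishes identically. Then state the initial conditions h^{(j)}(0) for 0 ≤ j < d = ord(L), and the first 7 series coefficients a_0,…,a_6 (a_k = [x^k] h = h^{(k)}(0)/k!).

L = -32·Dx + 16·Dx^2 - 2·Dx^3 + Dx^4  (order 4).
h: a_k = 0, -3, -9, -2, 7, -2/5, -22/5, …
ICs: h(0) = 0, h′(0) = -3, h′′(0) = -18, h′′′(0) = -12.

f: a_k = -3, -6, -6, -4, -2, -4/5, -4/15, …
g: a_k = 0, -12, 0, 32, 0, -128/5, 0, …
h₀=f+g: left-lcm gives L₀, ord ≤ 3.
h=∫h₀ ⇒ L = L₀·Dx.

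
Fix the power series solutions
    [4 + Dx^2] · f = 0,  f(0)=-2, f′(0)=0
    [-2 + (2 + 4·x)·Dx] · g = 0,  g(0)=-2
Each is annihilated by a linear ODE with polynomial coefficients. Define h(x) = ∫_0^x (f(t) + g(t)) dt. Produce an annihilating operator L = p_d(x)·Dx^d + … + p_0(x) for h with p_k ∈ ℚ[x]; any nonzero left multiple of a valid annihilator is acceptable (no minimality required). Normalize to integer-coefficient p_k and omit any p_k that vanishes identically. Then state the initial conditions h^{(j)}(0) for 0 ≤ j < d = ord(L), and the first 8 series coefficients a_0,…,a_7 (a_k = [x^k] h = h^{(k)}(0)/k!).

L = (-28 - 64·x - 64·x^2)·Dx + (12 + 88·x + 192·x^2 + 128·x^3)·Dx^2 + (-7 - 16·x - 16·x^2)·Dx^3 + (3 + 22·x + 48·x^2 + 32·x^3)·Dx^4  (order 4).
h: a_k = 0, -4, -1, 5/3, -1/4, -1/60, -7/24, 1009/2520, …
ICs: h(0) = 0, h′(0) = -4, h′′(0) = -2, h′′′(0) = 10.

f: a_k = -2, 0, 4, 0, -4/3, 0, 8/45, 0, …
g: a_k = -2, -2, 1, -1, 5/4, -7/4, 21/8, -33/8, …
Sum ⇒ L₀ = lclm(L_f,L_g) in ℚ(x)⟨Dx⟩.
∫: right-multiply L₀ by Dx.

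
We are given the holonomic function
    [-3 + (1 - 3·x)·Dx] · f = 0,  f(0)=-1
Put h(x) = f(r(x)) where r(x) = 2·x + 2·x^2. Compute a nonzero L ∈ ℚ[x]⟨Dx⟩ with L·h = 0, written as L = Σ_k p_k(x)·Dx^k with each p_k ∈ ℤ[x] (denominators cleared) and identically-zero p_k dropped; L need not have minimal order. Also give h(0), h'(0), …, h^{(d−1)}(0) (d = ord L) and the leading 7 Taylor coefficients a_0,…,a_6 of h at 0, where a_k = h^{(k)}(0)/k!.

L = (6 + 12·x) + (-1 + 6·x + 6·x^2)·Dx  (order 1).
h: a_k = -1, -6, -42, -288, -1980, -13608, -93528, …
ICs: h(0) = -1.

f: a_k = -1, -3, -9, -27, -81, -243, -729, …
Substitute x→r, Dx→(1/r')Dx; clear ⇒ L₀.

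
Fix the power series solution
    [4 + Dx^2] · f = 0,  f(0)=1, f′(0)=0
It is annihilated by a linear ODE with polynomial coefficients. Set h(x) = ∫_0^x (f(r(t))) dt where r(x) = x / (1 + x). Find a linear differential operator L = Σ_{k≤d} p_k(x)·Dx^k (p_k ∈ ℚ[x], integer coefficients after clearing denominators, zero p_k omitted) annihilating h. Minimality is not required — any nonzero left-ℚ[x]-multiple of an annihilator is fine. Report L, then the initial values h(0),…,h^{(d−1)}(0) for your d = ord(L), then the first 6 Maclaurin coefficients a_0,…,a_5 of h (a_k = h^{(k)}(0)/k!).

f: a_k = 1, 0, -2, 0, 2/3, 0, …
h₀=f(r): pull back L_f along r ⇒ L₀.
∫: right-multiply L₀ by Dx.
L = 4·Dx + (2 + 6·x + 6·x^2 + 2·x^3)·Dx^2 + (1 + 4·x + 6·x^2 + 4·x^3 + x^4)·Dx^3  (order 3).
h: a_k = 0, 1, 0, -2/3, 1, -16/15, …
ICs: h(0) = 0, h′(0) = 1, h′′(0) = 0.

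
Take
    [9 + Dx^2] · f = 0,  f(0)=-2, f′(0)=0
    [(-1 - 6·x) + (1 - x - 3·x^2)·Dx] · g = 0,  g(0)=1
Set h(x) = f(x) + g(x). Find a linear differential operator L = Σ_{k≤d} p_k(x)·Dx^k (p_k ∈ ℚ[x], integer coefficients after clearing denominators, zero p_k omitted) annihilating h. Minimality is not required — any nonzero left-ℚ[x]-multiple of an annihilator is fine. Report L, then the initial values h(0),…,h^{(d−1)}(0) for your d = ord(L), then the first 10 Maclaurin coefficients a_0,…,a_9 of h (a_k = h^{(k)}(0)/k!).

f: a_k = -2, 0, 9, 0, -27/4, 0, 81/40, 0, -729/2240, 0, …
g: a_k = 1, 1, 4, 7, 19, 40, 97, 217, 508, 1159, …
Weyl lclm of L_f,L_g ⇒ L₀ (ord ≤ 3).
L = (-459 - 2916·x - 1539·x^2 - 3888·x^3 - 3645·x^4 - 4374·x^5) + (153 - 153·x - 378·x^2 + 405·x^3 - 2187·x^5 - 2187·x^6)·Dx + (-51 - 324·x - 171·x^2 - 432·x^3 - 405·x^4 - 486·x^5)·Dx^2 + (17 - 17·x - 42·x^2 + 45·x^3 - 243·x^5 - 243·x^6)·Dx^3  (order 3).
h: a_k = -1, 1, 13, 7, 49/4, 40, 3961/40, 217, 1137191/2240, 1159, …
ICs: h(0) = -1, h′(0) = 1, h′′(0) = 26.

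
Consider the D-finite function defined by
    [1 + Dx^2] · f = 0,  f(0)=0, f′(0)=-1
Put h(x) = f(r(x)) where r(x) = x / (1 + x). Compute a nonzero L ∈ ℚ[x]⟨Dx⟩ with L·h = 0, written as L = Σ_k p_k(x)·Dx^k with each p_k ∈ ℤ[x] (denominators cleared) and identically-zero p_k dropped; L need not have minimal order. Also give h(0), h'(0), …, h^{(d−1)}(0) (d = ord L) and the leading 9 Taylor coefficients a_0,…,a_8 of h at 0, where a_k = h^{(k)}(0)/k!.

f: a_k = 0, -1, 0, 1/6, 0, -1/120, 0, 1/5040, 0, …
L₀ from L_f via x↦r, Dx↦r'^{-1}Dx.
L = 1 + (2 + 6·x + 6·x^2 + 2·x^3)·Dx + (1 + 4·x + 6·x^2 + 4·x^3 + x^4)·Dx^2  (order 2).
h: a_k = 0, -1, 1, -5/6, 1/2, -1/120, -5/8, 6931/5040, -1591/720, …
ICs: h(0) = 0, h′(0) = -1.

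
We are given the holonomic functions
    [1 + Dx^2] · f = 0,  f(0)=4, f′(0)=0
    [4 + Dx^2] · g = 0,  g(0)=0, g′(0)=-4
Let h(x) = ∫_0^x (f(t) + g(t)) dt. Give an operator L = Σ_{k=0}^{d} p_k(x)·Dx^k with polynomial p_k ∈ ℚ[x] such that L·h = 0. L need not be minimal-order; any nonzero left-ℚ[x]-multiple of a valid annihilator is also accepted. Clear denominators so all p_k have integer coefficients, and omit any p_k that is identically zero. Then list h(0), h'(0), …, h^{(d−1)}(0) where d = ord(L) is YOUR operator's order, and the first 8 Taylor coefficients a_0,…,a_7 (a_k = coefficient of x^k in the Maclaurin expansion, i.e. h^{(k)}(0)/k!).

L = 4·Dx + 5·Dx^3 + Dx^5  (order 5).
h: a_k = 0, 4, -2, -2/3, 2/3, 1/30, -4/45, -1/1260, …
ICs: h(0) = 0, h′(0) = 4, h′′(0) = -4, h′′′(0) = -4, h′′′′(0) = 16.

f: a_k = 4, 0, -2, 0, 1/6, 0, -1/180, 0, …
g: a_k = 0, -4, 0, 8/3, 0, -8/15, 0, 16/315, …
Weyl lclm of L_f,L_g ⇒ L₀ (ord ≤ 4).
h=∫₀ˣh₀: take L = L₀·Dx.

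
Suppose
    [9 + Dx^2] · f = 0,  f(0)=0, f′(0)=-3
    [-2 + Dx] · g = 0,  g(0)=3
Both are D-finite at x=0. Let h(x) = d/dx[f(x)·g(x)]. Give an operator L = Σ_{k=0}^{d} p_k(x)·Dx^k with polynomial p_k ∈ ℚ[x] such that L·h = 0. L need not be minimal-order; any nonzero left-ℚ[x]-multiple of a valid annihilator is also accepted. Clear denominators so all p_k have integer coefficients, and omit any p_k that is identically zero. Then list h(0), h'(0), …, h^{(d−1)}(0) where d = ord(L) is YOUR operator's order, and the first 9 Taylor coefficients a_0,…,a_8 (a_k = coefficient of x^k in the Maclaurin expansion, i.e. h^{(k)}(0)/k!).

L = 13 - 4·Dx + Dx^2  (order 2).
h: a_k = -9, -36, -27/2, 60, 597/8, 207/10, -1483/80, -17, -18801/4480, …
ICs: h(0) = -9, h′(0) = -36.

f: a_k = 0, -3, 0, 9/2, 0, -81/40, 0, 243/560, 0, …
g: a_k = 3, 6, 6, 4, 2, 4/5, 4/15, 8/105, 2/105, …
Product ⇒ symmetric product L₀, ord ≤ 2.
Derive L from L₀ (diff closure).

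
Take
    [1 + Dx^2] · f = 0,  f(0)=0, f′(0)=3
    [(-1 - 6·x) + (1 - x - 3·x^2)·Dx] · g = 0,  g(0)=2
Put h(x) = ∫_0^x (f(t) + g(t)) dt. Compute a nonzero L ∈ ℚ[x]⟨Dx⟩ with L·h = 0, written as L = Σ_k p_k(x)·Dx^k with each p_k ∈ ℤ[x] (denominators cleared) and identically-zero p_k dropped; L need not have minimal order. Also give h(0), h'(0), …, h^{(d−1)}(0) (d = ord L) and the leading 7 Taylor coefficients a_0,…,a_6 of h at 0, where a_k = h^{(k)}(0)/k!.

f: a_k = 0, 3, 0, -1/2, 0, 1/40, 0, …
g: a_k = 2, 2, 8, 14, 38, 80, 194, …
h₀=f+g: left-lcm gives L₀, ord ≤ 3.
h=∫h₀ ⇒ L = L₀·Dx.
L = (-43 - 292·x - 307·x^2 - 624·x^3 - 45·x^4 - 54·x^5)·Dx + (9 + 7·x + 6·x^2 - 91·x^3 - 144·x^4 - 27·x^5 - 27·x^6)·Dx^2 + (-43 - 292·x - 307·x^2 - 624·x^3 - 45·x^4 - 54·x^5)·Dx^3 + (9 + 7·x + 6·x^2 - 91·x^3 - 144·x^4 - 27·x^5 - 27·x^6)·Dx^4  (order 4).
h: a_k = 0, 2, 5/2, 8/3, 27/8, 38/5, 1067/80, …
ICs: h(0) = 0, h′(0) = 2, h′′(0) = 5, h′′′(0) = 16.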